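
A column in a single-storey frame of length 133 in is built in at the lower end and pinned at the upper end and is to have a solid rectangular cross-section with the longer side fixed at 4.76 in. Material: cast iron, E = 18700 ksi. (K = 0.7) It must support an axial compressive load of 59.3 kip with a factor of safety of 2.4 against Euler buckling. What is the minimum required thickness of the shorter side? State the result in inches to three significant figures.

Required P_cr = n·P = 2.4 × 59.3 = 142.3 kip
L_e = K·L = 0.7 × 133 = 93.10 in
Required I = P_cr·L_e²/(π²E) = 1.423×10^5 × 93.10² / (π² × 1.87×10^7) = 6.684 in⁴
Rectangle, weak axis: I_min = h·b³/12 with h = 4.76 in fixed  ⇒  b = (12I/h)^(1/3) = 2.56 in

b ≈ 2.56 in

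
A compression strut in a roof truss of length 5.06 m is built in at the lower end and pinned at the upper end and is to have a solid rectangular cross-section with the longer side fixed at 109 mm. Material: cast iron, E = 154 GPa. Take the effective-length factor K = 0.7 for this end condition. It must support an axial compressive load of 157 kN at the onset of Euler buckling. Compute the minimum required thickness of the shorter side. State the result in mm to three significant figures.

L_e = K·L = 0.7 × 5.06 = 3.542 m
Required I = P_cr·L_e²/(π²E) = 1.570×10^5 × 3.542² / (π² × 1.54×10^11) = 1.296×10^-6 m⁴
I_req = 1.296×10^6 mm⁴
Rectangle, weak axis: I_min = h·b³/12 with h = 109 mm fixed  ⇒  b = (12I/h)^(1/3) = 52.3 mm

b ≈ 52.3 mm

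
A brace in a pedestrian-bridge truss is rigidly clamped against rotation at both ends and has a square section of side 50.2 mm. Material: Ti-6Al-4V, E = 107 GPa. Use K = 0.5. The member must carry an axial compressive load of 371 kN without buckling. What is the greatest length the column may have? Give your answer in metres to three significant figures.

I = a⁴/12 = 50.2⁴/12 = 5.292×10^5 mm⁴
I = 5.292×10^-7 m⁴
At the buckling limit P_cr = P = 3.710×10^5 N
From P_cr = π²EI/(K·L)²:  L = (1/K)·√(π²EI/P_cr) = (1/0.5)·√(π²×1.07×10^11×5.292×10^-7/3.710×10^5)
L = 2.45 m

L_max ≈ 2.45 m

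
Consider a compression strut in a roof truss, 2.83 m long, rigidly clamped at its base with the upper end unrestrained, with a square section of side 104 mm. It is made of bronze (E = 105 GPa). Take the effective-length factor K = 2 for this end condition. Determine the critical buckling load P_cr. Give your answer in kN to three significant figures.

I = a⁴/12 = 104⁴/12 = 9.749×10^6 mm⁴
I = 9.749×10^6 mm⁴ = 9.749×10^-6 m⁴
Effective length L_e = K·L = 2 × 2.83 = 5.660 m
P_cr = π²EI / L_e² = π² × 105×10⁹ × 9.749×10^-6 / 5.660² = 3.154×10^5 N

P_cr ≈ 315 kN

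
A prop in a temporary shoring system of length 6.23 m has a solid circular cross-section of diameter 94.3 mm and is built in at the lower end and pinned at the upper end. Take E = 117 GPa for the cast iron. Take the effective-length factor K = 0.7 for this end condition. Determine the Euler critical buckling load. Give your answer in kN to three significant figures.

P_cr ≈ 236 kN

I = πd⁴/64 = π×94.3⁴/64 = 3.882×10^6 mm⁴
I = 3.882×10^6 mm⁴ = 3.882×10^-6 m⁴
Effective length L_e = K·L = 0.7 × 6.23 = 4.361 m
P_cr = π²EI / L_e² = π² × 117×10⁹ × 3.882×10^-6 / 4.361² = 2.357×10^5 N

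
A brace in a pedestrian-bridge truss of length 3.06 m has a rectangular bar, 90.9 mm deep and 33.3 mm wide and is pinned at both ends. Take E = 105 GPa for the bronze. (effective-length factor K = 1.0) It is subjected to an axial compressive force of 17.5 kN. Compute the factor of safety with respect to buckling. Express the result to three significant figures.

n ≈ 1.77

Buckling occurs about the weak axis: I_min = h·b³/12 with b = 33.3 mm (the shorter side).
I_min = 90.9×33.3³/12 = 2.797×10^5 mm⁴
I = 2.797×10^5 mm⁴ = 2.797×10^-7 m⁴
Effective length L_e = K·L = 1 × 3.06 = 3.060 m
P_cr = π²EI / L_e² = π² × 105×10⁹ × 2.797×10^-7 / 3.060² = 3.096×10^4 N
Factor of safety n = P_cr / P = 30.957 / 17.5 = 1.77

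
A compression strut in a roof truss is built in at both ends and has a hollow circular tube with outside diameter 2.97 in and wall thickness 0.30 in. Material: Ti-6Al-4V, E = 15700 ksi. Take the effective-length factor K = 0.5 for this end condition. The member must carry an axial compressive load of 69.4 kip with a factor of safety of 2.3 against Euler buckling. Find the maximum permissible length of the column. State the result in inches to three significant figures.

Inner diameter d_i = 2.97 − 2×0.30 = 2.370 in
I = π(d_o⁴ − d_i⁴)/64 = π(2.97⁴ − 2.370⁴)/64 = 2.271 in⁴
Required critical load P_cr = n·P = 2.3 × 69.4 = 159.6 kip = 1.596×10^5 lb
From P_cr = π²EI/(K·L)²:  L = (1/K)·√(π²EI/P_cr) = (1/0.5)·√(π²×1.57×10^7×2.271/1.596×10^5)
L = 93.9 in

L_max ≈ 93.9 in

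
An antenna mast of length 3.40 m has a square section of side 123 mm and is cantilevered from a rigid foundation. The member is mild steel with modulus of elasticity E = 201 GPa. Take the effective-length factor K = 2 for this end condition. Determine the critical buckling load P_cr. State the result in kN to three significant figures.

I = a⁴/12 = 123⁴/12 = 1.907×10^7 mm⁴
I = 1.907×10^7 mm⁴ = 1.907×10^-5 m⁴
Effective length L_e = K·L = 2 × 3.40 = 6.800 m
P_cr = π²EI / L_e² = π² × 201×10⁹ × 1.907×10^-5 / 6.800² = 8.183×10^5 N

P_cr ≈ 818 kN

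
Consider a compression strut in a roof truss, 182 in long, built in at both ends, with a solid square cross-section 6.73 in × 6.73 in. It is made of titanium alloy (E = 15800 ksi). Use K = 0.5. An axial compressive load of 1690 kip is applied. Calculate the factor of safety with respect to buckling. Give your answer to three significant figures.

n ≈ 1.90

I = a⁴/12 = 6.73⁴/12 = 171.0 in⁴
Effective length L_e = K·L = 0.5 × 182 = 91.00 in
P_cr = π²EI / L_e² = π² × 15800×10³ × 171.0 / 91.00² = 3.219×10^6 lb
Factor of safety n = P_cr / P = 3219.2 / 1690 = 1.90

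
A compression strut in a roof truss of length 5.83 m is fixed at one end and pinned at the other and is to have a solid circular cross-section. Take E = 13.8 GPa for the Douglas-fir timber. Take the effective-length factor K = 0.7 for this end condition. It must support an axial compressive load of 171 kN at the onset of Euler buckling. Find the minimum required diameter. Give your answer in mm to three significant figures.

d ≈ 144 mm

L_e = K·L = 0.7 × 5.83 = 4.081 m
Required I = P_cr·L_e²/(π²E) = 1.710×10^5 × 4.081² / (π² × 1.38×10^10) = 2.091×10^-5 m⁴
I_req = 2.091×10^7 mm⁴
Solid circle: I = πd⁴/64  ⇒  d = (64I/π)^(1/4) = (64×2.091×10^7/π)^(1/4) = 144 mm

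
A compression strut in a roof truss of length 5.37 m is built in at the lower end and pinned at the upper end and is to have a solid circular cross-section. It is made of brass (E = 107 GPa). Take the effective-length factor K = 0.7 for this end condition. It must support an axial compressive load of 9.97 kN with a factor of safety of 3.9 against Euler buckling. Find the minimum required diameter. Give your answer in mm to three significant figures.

d ≈ 57.1 mm

Required P_cr = n·P = 3.9 × 9.97 = 38.88 kN
L_e = K·L = 0.7 × 5.37 = 3.759 m
Required I = P_cr·L_e²/(π²E) = 3.888×10^4 × 3.759² / (π² × 1.07×10^11) = 5.203×10^-7 m⁴
I_req = 5.203×10^5 mm⁴
Solid circle: I = πd⁴/64  ⇒  d = (64I/π)^(1/4) = (64×5.203×10^5/π)^(1/4) = 57.1 mm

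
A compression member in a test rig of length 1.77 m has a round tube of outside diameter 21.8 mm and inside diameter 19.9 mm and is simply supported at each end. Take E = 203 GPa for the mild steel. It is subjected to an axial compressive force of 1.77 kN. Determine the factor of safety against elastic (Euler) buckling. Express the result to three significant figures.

n ≈ 1.22

d_o = 21.8 mm, d_i = 19.9 mm
I = π(d_o⁴ − d_i⁴)/64 = π(21.8⁴ − 19.90⁴)/64 = 3.388×10^3 mm⁴
I = 3.388×10^3 mm⁴ = 3.388×10^-9 m⁴
Effective length L_e = K·L = 1 × 1.77 = 1.770 m
P_cr = π²EI / L_e² = π² × 203×10⁹ × 3.388×10^-9 / 1.770² = 2.167×10^3 N
Factor of safety n = P_cr / P = 2.1670 / 1.77 = 1.22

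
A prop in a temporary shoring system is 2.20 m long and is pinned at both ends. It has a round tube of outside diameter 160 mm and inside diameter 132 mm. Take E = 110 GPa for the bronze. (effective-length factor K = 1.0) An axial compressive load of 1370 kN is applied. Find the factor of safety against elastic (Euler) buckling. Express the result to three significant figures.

d_o = 160 mm, d_i = 132 mm
I = π(d_o⁴ − d_i⁴)/64 = π(160⁴ − 132.0⁴)/64 = 1.727×10^7 mm⁴
I = 1.727×10^7 mm⁴ = 1.727×10^-5 m⁴
Effective length L_e = K·L = 1 × 2.20 = 2.200 m
P_cr = π²EI / L_e² = π² × 110×10⁹ × 1.727×10^-5 / 2.200² = 3.873×10^6 N
Factor of safety n = P_cr / P = 3873.2 / 1370 = 2.83

n ≈ 2.83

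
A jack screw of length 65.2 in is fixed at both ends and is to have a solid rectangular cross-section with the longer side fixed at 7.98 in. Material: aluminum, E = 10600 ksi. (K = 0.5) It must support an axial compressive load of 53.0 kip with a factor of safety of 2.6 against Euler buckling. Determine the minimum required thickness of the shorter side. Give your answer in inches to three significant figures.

b ≈ 1.28 in

Required P_cr = n·P = 2.6 × 53.0 = 137.8 kip
L_e = K·L = 0.5 × 65.2 = 32.60 in
Required I = P_cr·L_e²/(π²E) = 1.378×10^5 × 32.60² / (π² × 1.06×10^7) = 1.400 in⁴
Rectangle, weak axis: I_min = h·b³/12 with h = 7.98 in fixed  ⇒  b = (12I/h)^(1/3) = 1.28 in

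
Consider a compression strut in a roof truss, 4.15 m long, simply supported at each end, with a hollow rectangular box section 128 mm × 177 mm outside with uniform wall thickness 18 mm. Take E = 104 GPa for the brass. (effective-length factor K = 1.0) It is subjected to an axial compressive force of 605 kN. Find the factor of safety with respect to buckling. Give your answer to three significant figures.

Inner dimensions: h_i = 177 − 2×18 = 141.0 mm, b_i = 128 − 2×18 = 92.00 mm
Weak-axis I_min = (h_o·b_o³ − h_i·b_i³)/12 with b_o = 128, b_i = 92.00 mm (shorter outer/inner sides).
I_min = (177×128³ − 141.0×92.00³)/12 = 2.178×10^7 mm⁴
I = 2.178×10^7 mm⁴ = 2.178×10^-5 m⁴
Effective length L_e = K·L = 1 × 4.15 = 4.150 m
P_cr = π²EI / L_e² = π² × 104×10⁹ × 2.178×10^-5 / 4.150² = 1.298×10^6 N
Factor of safety n = P_cr / P = 1298.3 / 605 = 2.15

n ≈ 2.15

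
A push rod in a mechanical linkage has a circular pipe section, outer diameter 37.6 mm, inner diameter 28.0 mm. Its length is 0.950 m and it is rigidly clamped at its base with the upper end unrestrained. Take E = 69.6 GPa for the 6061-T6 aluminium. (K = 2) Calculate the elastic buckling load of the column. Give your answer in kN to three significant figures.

d_o = 37.6 mm, d_i = 28.0 mm
I = π(d_o⁴ − d_i⁴)/64 = π(37.6⁴ − 28.00⁴)/64 = 6.794×10^4 mm⁴
I = 6.794×10^4 mm⁴ = 6.794×10^-8 m⁴
Effective length L_e = K·L = 2 × 0.950 = 1.900 m
P_cr = π²EI / L_e² = π² × 69.6×10⁹ × 6.794×10^-8 / 1.900² = 1.293×10^4 N

P_cr ≈ 12.9 kN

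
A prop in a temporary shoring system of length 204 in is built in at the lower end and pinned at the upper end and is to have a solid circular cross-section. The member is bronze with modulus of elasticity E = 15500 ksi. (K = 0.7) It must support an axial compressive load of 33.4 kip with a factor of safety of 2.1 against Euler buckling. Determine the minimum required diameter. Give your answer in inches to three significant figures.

d ≈ 3.71 in

Required P_cr = n·P = 2.1 × 33.4 = 70.14 kip
L_e = K·L = 0.7 × 204 = 142.8 in
Required I = P_cr·L_e²/(π²E) = 7.014×10^4 × 142.8² / (π² × 1.55×10^7) = 9.350 in⁴
Solid circle: I = πd⁴/64  ⇒  d = (64I/π)^(1/4) = (64×9.350/π)^(1/4) = 3.71 in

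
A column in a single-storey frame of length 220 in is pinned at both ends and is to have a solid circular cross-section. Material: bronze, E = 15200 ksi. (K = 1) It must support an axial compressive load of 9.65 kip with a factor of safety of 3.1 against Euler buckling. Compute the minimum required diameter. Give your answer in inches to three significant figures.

Required P_cr = n·P = 3.1 × 9.65 = 29.92 kip
L_e = K·L = 1 × 220 = 220.0 in
Required I = P_cr·L_e²/(π²E) = 2.991×10^4 × 220.0² / (π² × 1.52×10^7) = 9.651 in⁴
Solid circle: I = πd⁴/64  ⇒  d = (64I/π)^(1/4) = (64×9.651/π)^(1/4) = 3.74 in

d ≈ 3.74 in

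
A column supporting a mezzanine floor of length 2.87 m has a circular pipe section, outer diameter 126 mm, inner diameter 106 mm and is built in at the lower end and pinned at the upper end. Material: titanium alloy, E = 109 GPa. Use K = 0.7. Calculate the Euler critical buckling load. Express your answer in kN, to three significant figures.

d_o = 126 mm, d_i = 106 mm
I = π(d_o⁴ − d_i⁴)/64 = π(126⁴ − 106.0⁴)/64 = 6.175×10^6 mm⁴
I = 6.175×10^6 mm⁴ = 6.175×10^-6 m⁴
Effective length L_e = K·L = 0.7 × 2.87 = 2.009 m
P_cr = π²EI / L_e² = π² × 109×10⁹ × 6.175×10^-6 / 2.009² = 1.646×10^6 N

P_cr ≈ 1650 kN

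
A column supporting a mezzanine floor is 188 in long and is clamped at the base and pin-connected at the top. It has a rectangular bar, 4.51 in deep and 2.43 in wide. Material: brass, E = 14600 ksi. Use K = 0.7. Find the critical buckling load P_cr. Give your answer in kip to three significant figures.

Buckling occurs about the weak axis: I_min = h·b³/12 with b = 2.43 in (the shorter side).
I_min = 4.51×2.43³/12 = 5.393 in⁴
Effective length L_e = K·L = 0.7 × 188 = 131.6 in
P_cr = π²EI / L_e² = π² × 14600×10³ × 5.393 / 131.6² = 4.487×10^4 lb

P_cr ≈ 44.9 kip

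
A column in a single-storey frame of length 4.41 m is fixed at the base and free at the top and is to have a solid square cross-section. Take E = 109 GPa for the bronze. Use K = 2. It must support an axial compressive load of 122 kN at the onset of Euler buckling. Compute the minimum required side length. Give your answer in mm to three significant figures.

a ≈ 101 mm

L_e = K·L = 2 × 4.41 = 8.820 m
Required I = P_cr·L_e²/(π²E) = 1.220×10^5 × 8.820² / (π² × 1.09×10^11) = 8.822×10^-6 m⁴
I_req = 8.822×10^6 mm⁴
Solid square: I = a⁴/12  ⇒  a = (12I)^(1/4) = (12×8.822×10^6)^(1/4) = 101 mm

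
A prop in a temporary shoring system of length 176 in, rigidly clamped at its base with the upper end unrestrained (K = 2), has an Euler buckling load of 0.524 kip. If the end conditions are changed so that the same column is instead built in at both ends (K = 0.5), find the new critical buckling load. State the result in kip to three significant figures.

P_cr ≈ 8.38 kip

P_cr ∝ 1/K², so P_cr,new = P_cr,old × (K_old/K_new)² = 0.524 × (2/0.5)²
= 0.524 × 16.00 = 8.38 kip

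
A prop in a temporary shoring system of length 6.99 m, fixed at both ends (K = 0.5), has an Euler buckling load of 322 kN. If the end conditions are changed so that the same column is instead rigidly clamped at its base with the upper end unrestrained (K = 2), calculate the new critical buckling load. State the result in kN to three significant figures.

P_cr ≈ 20.1 kN

P_cr ∝ 1/K², so P_cr,new = P_cr,old × (K_old/K_new)² = 322 × (0.5/2)²
= 322 × 0.06250 = 20.1 kN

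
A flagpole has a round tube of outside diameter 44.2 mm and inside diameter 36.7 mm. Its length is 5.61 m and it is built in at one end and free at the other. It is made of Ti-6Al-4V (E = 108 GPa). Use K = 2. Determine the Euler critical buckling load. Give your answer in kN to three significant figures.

d_o = 44.2 mm, d_i = 36.7 mm
I = π(d_o⁴ − d_i⁴)/64 = π(44.2⁴ − 36.70⁴)/64 = 9.830×10^4 mm⁴
I = 9.830×10^4 mm⁴ = 9.830×10^-8 m⁴
Effective length L_e = K·L = 2 × 5.61 = 11.22 m
P_cr = π²EI / L_e² = π² × 108×10⁹ × 9.830×10^-8 / 11.22² = 832.3 N

P_cr ≈ 0.832 kN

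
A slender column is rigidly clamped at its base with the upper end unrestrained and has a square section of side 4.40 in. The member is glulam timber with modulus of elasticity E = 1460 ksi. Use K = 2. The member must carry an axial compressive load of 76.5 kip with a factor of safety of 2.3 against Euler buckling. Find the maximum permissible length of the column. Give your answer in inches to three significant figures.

I = a⁴/12 = 4.40⁴/12 = 31.23 in⁴
Required critical load P_cr = n·P = 2.3 × 76.5 = 176.0 kip = 1.760×10^5 lb
From P_cr = π²EI/(K·L)²:  L = (1/K)·√(π²EI/P_cr) = (1/2)·√(π²×1.46×10^6×31.23/1.760×10^5)
L = 25.3 in

L_max ≈ 25.3 in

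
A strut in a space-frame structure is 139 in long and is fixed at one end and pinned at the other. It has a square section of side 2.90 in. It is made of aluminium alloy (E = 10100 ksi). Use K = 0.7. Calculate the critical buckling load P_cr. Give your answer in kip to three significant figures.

I = a⁴/12 = 2.90⁴/12 = 5.894 in⁴
Effective length L_e = K·L = 0.7 × 139 = 97.30 in
P_cr = π²EI / L_e² = π² × 10100×10³ × 5.894 / 97.30² = 6.206×10^4 lb

P_cr ≈ 62.1 kip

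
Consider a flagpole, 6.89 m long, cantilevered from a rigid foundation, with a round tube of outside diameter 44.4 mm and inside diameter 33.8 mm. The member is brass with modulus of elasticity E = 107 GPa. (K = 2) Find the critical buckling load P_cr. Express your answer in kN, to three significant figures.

P_cr ≈ 0.705 kN

d_o = 44.4 mm, d_i = 33.8 mm
I = π(d_o⁴ − d_i⁴)/64 = π(44.4⁴ − 33.80⁴)/64 = 1.267×10^5 mm⁴
I = 1.267×10^5 mm⁴ = 1.267×10^-7 m⁴
Effective length L_e = K·L = 2 × 6.89 = 13.78 m
P_cr = π²EI / L_e² = π² × 107×10⁹ × 1.267×10^-7 / 13.78² = 704.6 N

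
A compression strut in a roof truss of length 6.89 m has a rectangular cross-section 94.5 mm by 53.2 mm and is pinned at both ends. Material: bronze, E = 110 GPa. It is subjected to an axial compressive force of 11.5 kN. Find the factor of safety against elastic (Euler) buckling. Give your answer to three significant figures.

n ≈ 2.36

Buckling occurs about the weak axis: I_min = h·b³/12 with b = 53.2 mm (the shorter side).
I_min = 94.5×53.2³/12 = 1.186×10^6 mm⁴
I = 1.186×10^6 mm⁴ = 1.186×10^-6 m⁴
Effective length L_e = K·L = 1 × 6.89 = 6.890 m
P_cr = π²EI / L_e² = π² × 110×10⁹ × 1.186×10^-6 / 6.890² = 2.712×10^4 N
Factor of safety n = P_cr / P = 27.117 / 11.5 = 2.36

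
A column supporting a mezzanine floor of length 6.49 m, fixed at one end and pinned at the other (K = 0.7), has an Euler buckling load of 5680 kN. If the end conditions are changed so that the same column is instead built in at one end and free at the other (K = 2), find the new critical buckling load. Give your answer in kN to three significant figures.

P_cr ∝ 1/K², so P_cr,new = P_cr,old × (K_old/K_new)² = 5680 × (0.7/2)²
= 5680 × 0.1225 = 696 kN

P_cr ≈ 696 kN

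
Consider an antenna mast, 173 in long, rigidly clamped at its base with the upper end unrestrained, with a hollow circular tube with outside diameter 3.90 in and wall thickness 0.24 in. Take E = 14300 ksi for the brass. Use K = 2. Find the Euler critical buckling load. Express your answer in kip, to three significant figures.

Inner diameter d_i = 3.90 − 2×0.24 = 3.420 in
I = π(d_o⁴ − d_i⁴)/64 = π(3.90⁴ − 3.420⁴)/64 = 4.641 in⁴
Effective length L_e = K·L = 2 × 173 = 346.0 in
P_cr = π²EI / L_e² = π² × 14300×10³ × 4.641 / 346.0² = 5.471×10^3 lb

P_cr ≈ 5.47 kip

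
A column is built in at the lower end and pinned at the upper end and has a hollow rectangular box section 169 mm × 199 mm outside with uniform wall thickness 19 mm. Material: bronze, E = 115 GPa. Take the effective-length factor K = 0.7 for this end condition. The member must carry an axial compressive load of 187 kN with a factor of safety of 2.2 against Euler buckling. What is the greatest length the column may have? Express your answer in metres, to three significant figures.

L_max ≈ 16.8 m

Inner dimensions: h_i = 199 − 2×19 = 161.0 mm, b_i = 169 − 2×19 = 131.0 mm
Weak-axis I_min = (h_o·b_o³ − h_i·b_i³)/12 with b_o = 169, b_i = 131.0 mm (shorter outer/inner sides).
I_min = (199×169³ − 161.0×131.0³)/12 = 4.988×10^7 mm⁴
I = 4.988×10^-5 m⁴
Required critical load P_cr = n·P = 2.2 × 187 = 411.4 kN = 4.114×10^5 N
From P_cr = π²EI/(K·L)²:  L = (1/K)·√(π²EI/P_cr) = (1/0.7)·√(π²×1.15×10^11×4.988×10^-5/4.114×10^5)
L = 16.8 m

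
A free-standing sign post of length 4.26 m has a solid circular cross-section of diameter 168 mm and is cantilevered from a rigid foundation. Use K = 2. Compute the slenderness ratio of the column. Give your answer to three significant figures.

λ ≈ 203

I = πd⁴/64 = π×168⁴/64 = 3.910×10^7 mm⁴
A = 2.217×10^4 mm²;  r_min = √(I/A) = √(3.910×10^7/2.217×10^4) = 42.00 mm
L_e = K·L = 2 × 4.26 m = 8.520 m = 8520.0 mm
λ = L_e / r_min = 8520.0 / 42.00 = 203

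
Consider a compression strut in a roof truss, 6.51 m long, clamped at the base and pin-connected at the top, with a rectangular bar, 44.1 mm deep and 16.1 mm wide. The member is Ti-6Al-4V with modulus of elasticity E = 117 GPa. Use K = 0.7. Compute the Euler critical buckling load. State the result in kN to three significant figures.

P_cr ≈ 0.853 kN

Buckling occurs about the weak axis: I_min = h·b³/12 with b = 16.1 mm (the shorter side).
I_min = 44.1×16.1³/12 = 1.534×10^4 mm⁴
I = 1.534×10^4 mm⁴ = 1.534×10^-8 m⁴
Effective length L_e = K·L = 0.7 × 6.51 = 4.557 m
P_cr = π²EI / L_e² = π² × 117×10⁹ × 1.534×10^-8 / 4.557² = 852.8 N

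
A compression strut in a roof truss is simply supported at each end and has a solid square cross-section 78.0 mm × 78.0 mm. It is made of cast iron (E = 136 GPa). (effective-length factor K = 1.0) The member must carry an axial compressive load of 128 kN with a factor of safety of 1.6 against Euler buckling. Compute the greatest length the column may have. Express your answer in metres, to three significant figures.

L_max ≈ 4.50 m

I = a⁴/12 = 78.0⁴/12 = 3.085×10^6 mm⁴
I = 3.085×10^-6 m⁴
Required critical load P_cr = n·P = 1.6 × 128 = 204.8 kN = 2.048×10^5 N
From P_cr = π²EI/(K·L)²:  L = (1/K)·√(π²EI/P_cr) = (1/1)·√(π²×1.36×10^11×3.085×10^-6/2.048×10^5)
L = 4.50 m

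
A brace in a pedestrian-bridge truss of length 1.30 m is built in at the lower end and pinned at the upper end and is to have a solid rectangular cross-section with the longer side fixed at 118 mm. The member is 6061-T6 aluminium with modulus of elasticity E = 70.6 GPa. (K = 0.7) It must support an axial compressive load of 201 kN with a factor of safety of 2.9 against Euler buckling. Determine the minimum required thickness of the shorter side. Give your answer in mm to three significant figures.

Required P_cr = n·P = 2.9 × 201 = 582.9 kN
L_e = K·L = 0.7 × 1.30 = 0.9100 m
Required I = P_cr·L_e²/(π²E) = 5.829×10^5 × 0.9100² / (π² × 7.06×10^10) = 6.927×10^-7 m⁴
I_req = 6.927×10^5 mm⁴
Rectangle, weak axis: I_min = h·b³/12 with h = 118 mm fixed  ⇒  b = (12I/h)^(1/3) = 41.3 mm

b ≈ 41.3 mm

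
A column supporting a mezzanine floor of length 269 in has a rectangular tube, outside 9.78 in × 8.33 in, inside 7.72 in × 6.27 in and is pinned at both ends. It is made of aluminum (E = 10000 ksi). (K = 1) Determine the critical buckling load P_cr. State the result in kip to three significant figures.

P_cr ≈ 426 kip

Weak-axis I_min = (h_o·b_o³ − h_i·b_i³)/12 with b_o = 8.33, b_i = 6.270 in (shorter outer/inner sides).
I_min = (9.78×8.33³ − 7.720×6.270³)/12 = 312.5 in⁴
Effective length L_e = K·L = 1 × 269 = 269.0 in
P_cr = π²EI / L_e² = π² × 10000×10³ × 312.5 / 269.0² = 4.262×10^5 lb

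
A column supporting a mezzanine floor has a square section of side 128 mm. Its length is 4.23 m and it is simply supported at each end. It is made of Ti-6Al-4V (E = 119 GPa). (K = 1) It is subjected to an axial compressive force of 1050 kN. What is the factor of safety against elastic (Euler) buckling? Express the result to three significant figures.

n ≈ 1.40

I = a⁴/12 = 128⁴/12 = 2.237×10^7 mm⁴
I = 2.237×10^7 mm⁴ = 2.237×10^-5 m⁴
Effective length L_e = K·L = 1 × 4.23 = 4.230 m
P_cr = π²EI / L_e² = π² × 119×10⁹ × 2.237×10^-5 / 4.230² = 1.468×10^6 N
Factor of safety n = P_cr / P = 1468.3 / 1050 = 1.40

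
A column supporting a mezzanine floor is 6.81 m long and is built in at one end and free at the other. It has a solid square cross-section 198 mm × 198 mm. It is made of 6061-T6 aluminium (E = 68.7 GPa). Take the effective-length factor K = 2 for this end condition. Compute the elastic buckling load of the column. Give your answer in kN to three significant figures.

P_cr ≈ 468 kN

I = a⁴/12 = 198⁴/12 = 1.281×10^8 mm⁴
I = 1.281×10^8 mm⁴ = 1.281×10^-4 m⁴
Effective length L_e = K·L = 2 × 6.81 = 13.62 m
P_cr = π²EI / L_e² = π² × 68.7×10⁹ × 1.281×10^-4 / 13.62² = 4.681×10^5 N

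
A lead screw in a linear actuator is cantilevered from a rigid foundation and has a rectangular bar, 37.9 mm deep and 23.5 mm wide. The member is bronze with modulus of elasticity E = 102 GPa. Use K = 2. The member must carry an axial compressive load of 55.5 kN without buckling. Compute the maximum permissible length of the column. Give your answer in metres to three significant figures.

Buckling occurs about the weak axis: I_min = h·b³/12 with b = 23.5 mm (the shorter side).
I_min = 37.9×23.5³/12 = 4.099×10^4 mm⁴
I = 4.099×10^-8 m⁴
At the buckling limit P_cr = P = 5.550×10^4 N
From P_cr = π²EI/(K·L)²:  L = (1/K)·√(π²EI/P_cr) = (1/2)·√(π²×1.02×10^11×4.099×10^-8/5.550×10^4)
L = 0.431 m

L_max ≈ 0.431 m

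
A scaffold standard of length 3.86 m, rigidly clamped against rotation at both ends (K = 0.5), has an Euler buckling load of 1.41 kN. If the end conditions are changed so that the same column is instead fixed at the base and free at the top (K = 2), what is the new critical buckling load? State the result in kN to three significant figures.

P_cr ≈ 0.0881 kN

P_cr ∝ 1/K², so P_cr,new = P_cr,old × (K_old/K_new)² = 1.41 × (0.5/2)²
= 1.41 × 0.06250 = 0.0881 kN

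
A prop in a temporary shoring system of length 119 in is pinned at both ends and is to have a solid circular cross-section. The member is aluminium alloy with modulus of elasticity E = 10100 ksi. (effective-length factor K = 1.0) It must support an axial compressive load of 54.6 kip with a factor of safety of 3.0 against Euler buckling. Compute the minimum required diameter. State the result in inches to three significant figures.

d ≈ 4.67 in

Required P_cr = n·P = 3.0 × 54.6 = 163.8 kip
L_e = K·L = 1 × 119 = 119.0 in
Required I = P_cr·L_e²/(π²E) = 1.638×10^5 × 119.0² / (π² × 1.01×10^7) = 23.27 in⁴
Solid circle: I = πd⁴/64  ⇒  d = (64I/π)^(1/4) = (64×23.27/π)^(1/4) = 4.67 in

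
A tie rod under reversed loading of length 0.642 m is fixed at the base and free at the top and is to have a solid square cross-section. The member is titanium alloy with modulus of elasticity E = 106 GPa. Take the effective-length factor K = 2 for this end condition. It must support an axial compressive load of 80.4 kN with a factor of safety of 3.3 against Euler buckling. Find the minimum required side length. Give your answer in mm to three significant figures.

Required P_cr = n·P = 3.3 × 80.4 = 265.3 kN
L_e = K·L = 2 × 0.642 = 1.284 m
Required I = P_cr·L_e²/(π²E) = 2.653×10^5 × 1.284² / (π² × 1.06×10^11) = 4.181×10^-7 m⁴
I_req = 4.181×10^5 mm⁴
Solid square: I = a⁴/12  ⇒  a = (12I)^(1/4) = (12×4.181×10^5)^(1/4) = 47.3 mm

a ≈ 47.3 mm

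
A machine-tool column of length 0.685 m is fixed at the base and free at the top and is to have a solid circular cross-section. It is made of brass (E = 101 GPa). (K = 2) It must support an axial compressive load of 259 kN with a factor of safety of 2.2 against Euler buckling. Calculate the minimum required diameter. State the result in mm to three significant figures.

Required P_cr = n·P = 2.2 × 259 = 569.8 kN
L_e = K·L = 2 × 0.685 = 1.370 m
Required I = P_cr·L_e²/(π²E) = 5.698×10^5 × 1.370² / (π² × 1.01×10^11) = 1.073×10^-6 m⁴
I_req = 1.073×10^6 mm⁴
Solid circle: I = πd⁴/64  ⇒  d = (64I/π)^(1/4) = (64×1.073×10^6/π)^(1/4) = 68.4 mm

d ≈ 68.4 mm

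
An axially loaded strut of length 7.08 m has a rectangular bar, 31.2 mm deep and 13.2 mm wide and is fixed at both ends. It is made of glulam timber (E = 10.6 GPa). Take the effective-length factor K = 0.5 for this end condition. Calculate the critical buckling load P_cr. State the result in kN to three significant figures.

P_cr ≈ 0.0499 kN

Buckling occurs about the weak axis: I_min = h·b³/12 with b = 13.2 mm (the shorter side).
I_min = 31.2×13.2³/12 = 5.980×10^3 mm⁴
I = 5.980×10^3 mm⁴ = 5.980×10^-9 m⁴
Effective length L_e = K·L = 0.5 × 7.08 = 3.540 m
P_cr = π²EI / L_e² = π² × 10.6×10⁹ × 5.980×10^-9 / 3.540² = 49.92 N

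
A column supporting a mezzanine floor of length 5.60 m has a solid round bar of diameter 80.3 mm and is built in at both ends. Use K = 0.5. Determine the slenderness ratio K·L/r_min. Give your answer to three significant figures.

I = πd⁴/64 = π×80.3⁴/64 = 2.041×10^6 mm⁴
A = 5.064×10^3 mm²;  r_min = √(I/A) = √(2.041×10^6/5.064×10^3) = 20.08 mm
L_e = K·L = 0.5 × 5.60 m = 2.800 m = 2800.0 mm
λ = L_e / r_min = 2800.0 / 20.08 = 139

λ ≈ 139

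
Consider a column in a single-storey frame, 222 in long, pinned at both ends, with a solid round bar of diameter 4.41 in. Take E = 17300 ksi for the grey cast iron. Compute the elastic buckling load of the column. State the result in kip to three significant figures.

I = πd⁴/64 = π×4.41⁴/64 = 18.57 in⁴
Effective length L_e = K·L = 1 × 222 = 222.0 in
P_cr = π²EI / L_e² = π² × 17300×10³ × 18.57 / 222.0² = 6.432×10^4 lb

P_cr ≈ 64.3 kip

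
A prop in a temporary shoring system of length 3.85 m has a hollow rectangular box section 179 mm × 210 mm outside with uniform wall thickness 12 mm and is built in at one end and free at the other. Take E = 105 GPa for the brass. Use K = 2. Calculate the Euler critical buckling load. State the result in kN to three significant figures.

Inner dimensions: h_i = 210 − 2×12 = 186.0 mm, b_i = 179 − 2×12 = 155.0 mm
Weak-axis I_min = (h_o·b_o³ − h_i·b_i³)/12 with b_o = 179, b_i = 155.0 mm (shorter outer/inner sides).
I_min = (210×179³ − 186.0×155.0³)/12 = 4.265×10^7 mm⁴
I = 4.265×10^7 mm⁴ = 4.265×10^-5 m⁴
Effective length L_e = K·L = 2 × 3.85 = 7.700 m
P_cr = π²EI / L_e² = π² × 105×10⁹ × 4.265×10^-5 / 7.700² = 7.454×10^5 N

P_cr ≈ 745 kN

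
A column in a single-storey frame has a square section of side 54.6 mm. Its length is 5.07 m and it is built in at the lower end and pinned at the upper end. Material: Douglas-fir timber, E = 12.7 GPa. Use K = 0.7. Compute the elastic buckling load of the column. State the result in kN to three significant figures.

I = a⁴/12 = 54.6⁴/12 = 7.406×10^5 mm⁴
I = 7.406×10^5 mm⁴ = 7.406×10^-7 m⁴
Effective length L_e = K·L = 0.7 × 5.07 = 3.549 m
P_cr = π²EI / L_e² = π² × 12.7×10⁹ × 7.406×10^-7 / 3.549² = 7.370×10^3 N

P_cr ≈ 7.37 kN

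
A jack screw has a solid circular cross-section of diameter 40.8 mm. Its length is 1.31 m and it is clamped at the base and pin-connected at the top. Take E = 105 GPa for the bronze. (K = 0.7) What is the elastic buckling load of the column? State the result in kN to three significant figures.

P_cr ≈ 168 kN

I = πd⁴/64 = π×40.8⁴/64 = 1.360×10^5 mm⁴
I = 1.360×10^5 mm⁴ = 1.360×10^-7 m⁴
Effective length L_e = K·L = 0.7 × 1.31 = 0.9170 m
P_cr = π²EI / L_e² = π² × 105×10⁹ × 1.360×10^-7 / 0.9170² = 1.676×10^5 N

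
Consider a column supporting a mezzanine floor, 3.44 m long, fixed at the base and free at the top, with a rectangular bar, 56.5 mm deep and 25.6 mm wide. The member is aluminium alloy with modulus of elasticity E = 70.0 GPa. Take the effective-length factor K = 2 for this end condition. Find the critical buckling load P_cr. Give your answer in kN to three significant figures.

Buckling occurs about the weak axis: I_min = h·b³/12 with b = 25.6 mm (the shorter side).
I_min = 56.5×25.6³/12 = 7.899×10^4 mm⁴
I = 7.899×10^4 mm⁴ = 7.899×10^-8 m⁴
Effective length L_e = K·L = 2 × 3.44 = 6.880 m
P_cr = π²EI / L_e² = π² × 70.0×10⁹ × 7.899×10^-8 / 6.880² = 1.153×10^3 N

P_cr ≈ 1.15 kN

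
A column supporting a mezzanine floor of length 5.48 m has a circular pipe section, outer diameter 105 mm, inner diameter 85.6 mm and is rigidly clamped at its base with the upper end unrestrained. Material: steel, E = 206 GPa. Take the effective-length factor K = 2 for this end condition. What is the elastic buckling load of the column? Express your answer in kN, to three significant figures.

d_o = 105 mm, d_i = 85.6 mm
I = π(d_o⁴ − d_i⁴)/64 = π(105⁴ − 85.60⁴)/64 = 3.331×10^6 mm⁴
I = 3.331×10^6 mm⁴ = 3.331×10^-6 m⁴
Effective length L_e = K·L = 2 × 5.48 = 10.96 m
P_cr = π²EI / L_e² = π² × 206×10⁹ × 3.331×10^-6 / 10.96² = 5.638×10^4 N

P_cr ≈ 56.4 kN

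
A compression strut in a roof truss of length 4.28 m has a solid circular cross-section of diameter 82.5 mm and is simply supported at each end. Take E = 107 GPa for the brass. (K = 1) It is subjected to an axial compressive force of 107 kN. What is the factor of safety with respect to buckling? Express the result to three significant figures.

I = πd⁴/64 = π×82.5⁴/64 = 2.274×10^6 mm⁴
I = 2.274×10^6 mm⁴ = 2.274×10^-6 m⁴
Effective length L_e = K·L = 1 × 4.28 = 4.280 m
P_cr = π²EI / L_e² = π² × 107×10⁹ × 2.274×10^-6 / 4.280² = 1.311×10^5 N
Factor of safety n = P_cr / P = 131.09 / 107 = 1.23

n ≈ 1.23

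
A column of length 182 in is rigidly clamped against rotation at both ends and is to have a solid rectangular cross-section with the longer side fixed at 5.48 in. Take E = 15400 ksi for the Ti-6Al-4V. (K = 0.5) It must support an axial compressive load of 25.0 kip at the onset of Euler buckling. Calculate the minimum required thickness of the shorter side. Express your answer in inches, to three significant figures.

b ≈ 1.44 in

L_e = K·L = 0.5 × 182 = 91.00 in
Required I = P_cr·L_e²/(π²E) = 2.500×10^4 × 91.00² / (π² × 1.54×10^7) = 1.362 in⁴
Rectangle, weak axis: I_min = h·b³/12 with h = 5.48 in fixed  ⇒  b = (12I/h)^(1/3) = 1.44 in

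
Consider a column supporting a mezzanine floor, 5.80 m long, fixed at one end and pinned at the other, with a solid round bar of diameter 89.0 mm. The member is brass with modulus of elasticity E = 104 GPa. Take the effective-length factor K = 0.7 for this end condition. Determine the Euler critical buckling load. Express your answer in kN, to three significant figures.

P_cr ≈ 192 kN

I = πd⁴/64 = π×89.0⁴/64 = 3.080×10^6 mm⁴
I = 3.080×10^6 mm⁴ = 3.080×10^-6 m⁴
Effective length L_e = K·L = 0.7 × 5.80 = 4.060 m
P_cr = π²EI / L_e² = π² × 104×10⁹ × 3.080×10^-6 / 4.060² = 1.918×10^5 N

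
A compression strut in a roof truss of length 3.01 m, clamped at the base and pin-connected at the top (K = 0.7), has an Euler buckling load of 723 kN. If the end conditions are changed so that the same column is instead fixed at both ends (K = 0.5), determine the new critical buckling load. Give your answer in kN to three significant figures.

P_cr ≈ 1420 kN

P_cr ∝ 1/K², so P_cr,new = P_cr,old × (K_old/K_new)² = 723 × (0.7/0.5)²
= 723 × 1.960 = 1420 kN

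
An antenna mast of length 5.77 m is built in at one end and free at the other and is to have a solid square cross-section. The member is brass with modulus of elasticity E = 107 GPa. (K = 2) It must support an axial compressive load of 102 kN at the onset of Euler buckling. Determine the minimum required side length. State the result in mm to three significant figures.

L_e = K·L = 2 × 5.77 = 11.54 m
Required I = P_cr·L_e²/(π²E) = 1.020×10^5 × 11.54² / (π² × 1.07×10^11) = 1.286×10^-5 m⁴
I_req = 1.286×10^7 mm⁴
Solid square: I = a⁴/12  ⇒  a = (12I)^(1/4) = (12×1.286×10^7)^(1/4) = 111 mm

a ≈ 111 mm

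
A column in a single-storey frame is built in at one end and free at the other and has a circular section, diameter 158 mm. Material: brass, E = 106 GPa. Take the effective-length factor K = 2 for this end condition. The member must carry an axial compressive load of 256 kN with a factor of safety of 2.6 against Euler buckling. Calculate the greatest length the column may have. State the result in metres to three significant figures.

I = πd⁴/64 = π×158⁴/64 = 3.059×10^7 mm⁴
I = 3.059×10^-5 m⁴
Required critical load P_cr = n·P = 2.6 × 256 = 665.6 kN = 6.656×10^5 N
From P_cr = π²EI/(K·L)²:  L = (1/K)·√(π²EI/P_cr) = (1/2)·√(π²×1.06×10^11×3.059×10^-5/6.656×10^5)
L = 3.47 m

L_max ≈ 3.47 m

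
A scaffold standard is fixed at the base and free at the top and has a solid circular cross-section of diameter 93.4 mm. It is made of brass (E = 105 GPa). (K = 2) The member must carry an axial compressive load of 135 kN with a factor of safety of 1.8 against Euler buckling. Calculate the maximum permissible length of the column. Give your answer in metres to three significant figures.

L_max ≈ 2.00 m

I = πd⁴/64 = π×93.4⁴/64 = 3.736×10^6 mm⁴
I = 3.736×10^-6 m⁴
Required critical load P_cr = n·P = 1.8 × 135 = 243.0 kN = 2.430×10^5 N
From P_cr = π²EI/(K·L)²:  L = (1/K)·√(π²EI/P_cr) = (1/2)·√(π²×1.05×10^11×3.736×10^-6/2.430×10^5)
L = 2.00 m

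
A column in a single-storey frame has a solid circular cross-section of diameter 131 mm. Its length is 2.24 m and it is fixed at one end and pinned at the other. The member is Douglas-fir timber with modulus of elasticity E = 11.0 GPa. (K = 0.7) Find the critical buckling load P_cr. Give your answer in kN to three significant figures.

P_cr ≈ 638 kN

I = πd⁴/64 = π×131⁴/64 = 1.446×10^7 mm⁴
I = 1.446×10^7 mm⁴ = 1.446×10^-5 m⁴
Effective length L_e = K·L = 0.7 × 2.24 = 1.568 m
P_cr = π²EI / L_e² = π² × 11.0×10⁹ × 1.446×10^-5 / 1.568² = 6.383×10^5 N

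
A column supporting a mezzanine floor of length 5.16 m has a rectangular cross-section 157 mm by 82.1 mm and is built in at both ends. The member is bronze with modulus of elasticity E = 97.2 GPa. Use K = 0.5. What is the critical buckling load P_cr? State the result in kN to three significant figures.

P_cr ≈ 1040 kN

Buckling occurs about the weak axis: I_min = h·b³/12 with b = 82.1 mm (the shorter side).
I_min = 157×82.1³/12 = 7.240×10^6 mm⁴
I = 7.240×10^6 mm⁴ = 7.240×10^-6 m⁴
Effective length L_e = K·L = 0.5 × 5.16 = 2.580 m
P_cr = π²EI / L_e² = π² × 97.2×10⁹ × 7.240×10^-6 / 2.580² = 1.043×10^6 N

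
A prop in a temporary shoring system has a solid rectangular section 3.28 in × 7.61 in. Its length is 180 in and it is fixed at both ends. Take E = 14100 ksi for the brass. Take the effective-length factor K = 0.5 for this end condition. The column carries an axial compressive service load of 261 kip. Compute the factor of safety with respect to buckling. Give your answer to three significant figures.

n ≈ 1.47

Buckling occurs about the weak axis: I_min = h·b³/12 with b = 3.28 in (the shorter side).
I_min = 7.61×3.28³/12 = 22.38 in⁴
Effective length L_e = K·L = 0.5 × 180 = 90.00 in
P_cr = π²EI / L_e² = π² × 14100×10³ × 22.38 / 90.00² = 3.845×10^5 lb
Factor of safety n = P_cr / P = 384.47 / 261 = 1.47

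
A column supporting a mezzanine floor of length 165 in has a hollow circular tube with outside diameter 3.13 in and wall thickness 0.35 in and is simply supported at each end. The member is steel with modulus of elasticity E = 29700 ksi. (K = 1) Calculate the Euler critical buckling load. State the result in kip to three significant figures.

Inner diameter d_i = 3.13 − 2×0.35 = 2.430 in
I = π(d_o⁴ − d_i⁴)/64 = π(3.13⁴ − 2.430⁴)/64 = 3.000 in⁴
Effective length L_e = K·L = 1 × 165 = 165.0 in
P_cr = π²EI / L_e² = π² × 29700×10³ × 3.000 / 165.0² = 3.230×10^4 lb

P_cr ≈ 32.3 kip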